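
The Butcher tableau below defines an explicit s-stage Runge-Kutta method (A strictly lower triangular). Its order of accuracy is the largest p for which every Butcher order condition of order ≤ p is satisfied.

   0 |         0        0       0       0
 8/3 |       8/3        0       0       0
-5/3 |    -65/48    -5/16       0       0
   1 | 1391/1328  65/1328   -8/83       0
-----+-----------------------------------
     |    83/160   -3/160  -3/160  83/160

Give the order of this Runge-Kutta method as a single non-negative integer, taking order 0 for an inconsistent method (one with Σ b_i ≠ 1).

4

b = (83/160, -3/160, -3/160, 83/160)
c = (0, 8/3, -5/3, 1)
Ac = (0, 0, -5/6, 145/498)
Σ b_i: 83/160·1 + (-3/160)·1 + (-3/160)·1 + 83/160·1 = 1 ✓
b·c: (-3/160)·8/3 + (-3/160)·(-5/3) + 83/160·1 = 1/2 ✓
b·c²: (-3/160)·64/9 + (-3/160)·25/9 + 83/160·1 = 1/3 ✓
b·Ac: (-3/160)·(-5/6) + 83/160·145/498 = 1/6 ✓
b·c³: (-3/160)·512/27 + (-3/160)·(-125/27) + 83/160·1 = 1/4 ✓
b·(c∘Ac): (-3/160)·25/18 + 83/160·145/498 = 1/8 ✓
b·Ac²: (-3/160)·(-20/9) + 83/160·20/249 = 1/12 ✓
b·A²c: 83/160·20/249 = 1/24 ✓; 4 stages ⇒ order 4.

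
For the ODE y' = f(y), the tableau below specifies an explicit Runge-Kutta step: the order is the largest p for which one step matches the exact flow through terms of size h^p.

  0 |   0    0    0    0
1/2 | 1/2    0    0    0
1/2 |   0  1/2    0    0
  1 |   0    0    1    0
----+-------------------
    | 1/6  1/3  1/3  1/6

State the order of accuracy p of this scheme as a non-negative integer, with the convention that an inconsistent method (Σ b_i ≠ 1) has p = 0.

b = (1/6, 1/3, 1/3, 1/6)
c = (0, 1/2, 1/2, 1)
Ac = (0, 0, 1/4, 1/2)
Σ b_i: 1/6·1 + 1/3·1 + 1/3·1 + 1/6·1 = 1 ✓
b·c: 1/3·1/2 + 1/3·1/2 + 1/6·1 = 1/2 ✓
b·c²: 1/3·1/4 + 1/3·1/4 + 1/6·1 = 1/3 ✓
b·Ac: 1/3·1/4 + 1/6·1/2 = 1/6 ✓
b·c³: 1/3·1/8 + 1/3·1/8 + 1/6·1 = 1/4 ✓
b·(c∘Ac): 1/3·1/8 + 1/6·1/2 = 1/8 ✓
b·Ac²: 1/3·1/8 + 1/6·1/4 = 1/12 ✓
b·A²c: 1/6·1/4 = 1/24 ✓; 4 stages ⇒ order 4.

4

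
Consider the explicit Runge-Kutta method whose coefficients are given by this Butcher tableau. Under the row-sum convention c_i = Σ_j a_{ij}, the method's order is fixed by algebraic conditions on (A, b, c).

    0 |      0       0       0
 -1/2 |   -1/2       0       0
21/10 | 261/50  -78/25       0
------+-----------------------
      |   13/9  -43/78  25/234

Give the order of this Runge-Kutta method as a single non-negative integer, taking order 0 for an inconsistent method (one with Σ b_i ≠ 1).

3

b = (13/9, -43/78, 25/234)
c = (0, -1/2, 21/10)
Ac = (0, 0, 39/25)
Σ b_i: 13/9·1 + (-43/78)·1 + 25/234·1 = 1 ✓
b·c: (-43/78)·(-1/2) + 25/234·21/10 = 1/2 ✓
b·c²: (-43/78)·1/4 + 25/234·441/100 = 1/3 ✓
b·Ac: 25/234·39/25 = 1/6 ✓; 3 stages ⇒ order 3.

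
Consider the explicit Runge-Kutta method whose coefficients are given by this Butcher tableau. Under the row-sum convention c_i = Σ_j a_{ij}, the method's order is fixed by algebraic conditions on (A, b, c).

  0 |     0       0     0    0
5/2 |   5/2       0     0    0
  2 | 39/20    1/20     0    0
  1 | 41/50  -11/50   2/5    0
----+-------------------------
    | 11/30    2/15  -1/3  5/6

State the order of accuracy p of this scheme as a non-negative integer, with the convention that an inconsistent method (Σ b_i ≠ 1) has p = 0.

b = (11/30, 2/15, -1/3, 5/6)
c = (0, 5/2, 2, 1)
Ac = (0, 0, 1/8, 1/4)
Σ b_i: 11/30·1 + 2/15·1 + (-1/3)·1 + 5/6·1 = 1 ✓
b·c: 2/15·5/2 + (-1/3)·2 + 5/6·1 = 1/2 ✓
b·c²: 2/15·25/4 + (-1/3)·4 + 5/6·1 = 1/3 ✓
b·Ac: (-1/3)·1/8 + 5/6·1/4 = 1/6 ✓
b·c³: 2/15·125/8 + (-1/3)·8 + 5/6·1 = 1/4 ✓
b·(c∘Ac): (-1/3)·1/4 + 5/6·1/4 = 1/8 ✓
b·Ac²: (-1/3)·5/16 + 5/6·9/40 = 1/12 ✓
b·A²c: 5/6·1/20 = 1/24 ✓; 4 stages ⇒ order 4.

4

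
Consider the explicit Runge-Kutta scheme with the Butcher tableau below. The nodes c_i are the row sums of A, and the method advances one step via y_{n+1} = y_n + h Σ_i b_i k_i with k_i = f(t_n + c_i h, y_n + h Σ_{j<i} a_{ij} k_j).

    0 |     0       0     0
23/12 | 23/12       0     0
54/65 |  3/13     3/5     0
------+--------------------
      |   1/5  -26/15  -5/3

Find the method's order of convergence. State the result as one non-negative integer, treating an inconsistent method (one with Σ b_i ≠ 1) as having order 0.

b = (1/5, -26/15, -5/3)
c = (0, 23/12, 54/65)
Ac = (0, 0, 23/20)
Σ b_i: 1/5·1 + (-26/15)·1 + (-5/3)·1 = -16/5 ≠ 1 ⇒ order 0.

0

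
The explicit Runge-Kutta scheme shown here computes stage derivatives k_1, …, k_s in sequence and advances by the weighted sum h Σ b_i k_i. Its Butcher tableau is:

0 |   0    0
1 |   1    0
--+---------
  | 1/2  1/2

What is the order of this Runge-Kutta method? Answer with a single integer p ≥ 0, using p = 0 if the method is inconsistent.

2

b = (1/2, 1/2)
c = (0, 1)
Σ b_i: 1/2·1 + 1/2·1 = 1 ✓
b·c: 1/2·1 = 1/2 ✓; 2 stages ⇒ order 2.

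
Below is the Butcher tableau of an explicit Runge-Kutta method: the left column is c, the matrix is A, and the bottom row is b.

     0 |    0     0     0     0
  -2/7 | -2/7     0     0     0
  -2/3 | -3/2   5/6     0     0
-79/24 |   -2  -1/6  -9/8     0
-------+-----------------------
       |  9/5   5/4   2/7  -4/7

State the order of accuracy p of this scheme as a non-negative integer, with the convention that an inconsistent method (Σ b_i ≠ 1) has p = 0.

b = (9/5, 5/4, 2/7, -4/7)
c = (0, -2/7, -2/3, -79/24)
Ac = (0, 0, -5/21, 67/84)
Σ b_i: 9/5·1 + 5/4·1 + 2/7·1 + (-4/7)·1 = 387/140 ≠ 1 ⇒ order 0.

0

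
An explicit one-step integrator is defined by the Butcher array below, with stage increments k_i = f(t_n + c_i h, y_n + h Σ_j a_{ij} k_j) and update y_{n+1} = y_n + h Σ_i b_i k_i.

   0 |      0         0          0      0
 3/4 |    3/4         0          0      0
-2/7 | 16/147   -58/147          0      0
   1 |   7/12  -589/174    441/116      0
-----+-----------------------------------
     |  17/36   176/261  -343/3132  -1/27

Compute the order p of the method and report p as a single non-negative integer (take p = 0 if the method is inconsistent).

b = (17/36, 176/261, -343/3132, -1/27)
c = (0, 3/4, -2/7, 1)
Ac = (0, 0, -29/98, -29/8)
Σ b_i: 17/36·1 + 176/261·1 + (-343/3132)·1 + (-1/27)·1 = 1 ✓
b·c: 176/261·3/4 + (-343/3132)·(-2/7) + (-1/27)·1 = 1/2 ✓
b·c²: 176/261·9/16 + (-343/3132)·4/49 + (-1/27)·1 = 1/3 ✓
b·Ac: (-343/3132)·(-29/98) + (-1/27)·(-29/8) = 1/6 ✓
b·c³: 176/261·27/64 + (-343/3132)·(-8/343) + (-1/27)·1 = 1/4 ✓
b·(c∘Ac): (-343/3132)·29/343 + (-1/27)·(-29/8) = 1/8 ✓
b·Ac²: (-343/3132)·(-87/392) + (-1/27)·(-51/32) = 1/12 ✓
b·A²c: (-1/27)·(-9/8) = 1/24 ✓; 4 stages ⇒ order 4.

4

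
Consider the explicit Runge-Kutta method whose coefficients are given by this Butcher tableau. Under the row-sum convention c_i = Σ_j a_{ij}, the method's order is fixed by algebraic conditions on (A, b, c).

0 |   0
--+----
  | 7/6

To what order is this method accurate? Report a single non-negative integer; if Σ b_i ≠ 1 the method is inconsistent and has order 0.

0

b = (7/6)
c = (0)
Σ b_i: 7/6·1 = 7/6 ≠ 1 ⇒ order 0.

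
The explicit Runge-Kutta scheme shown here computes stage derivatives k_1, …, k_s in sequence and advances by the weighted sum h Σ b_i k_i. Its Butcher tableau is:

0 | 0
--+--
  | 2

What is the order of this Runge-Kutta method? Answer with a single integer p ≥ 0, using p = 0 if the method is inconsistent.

0

b = (2)
c = (0)
Σ b_i: 2·1 = 2 ≠ 1 ⇒ order 0.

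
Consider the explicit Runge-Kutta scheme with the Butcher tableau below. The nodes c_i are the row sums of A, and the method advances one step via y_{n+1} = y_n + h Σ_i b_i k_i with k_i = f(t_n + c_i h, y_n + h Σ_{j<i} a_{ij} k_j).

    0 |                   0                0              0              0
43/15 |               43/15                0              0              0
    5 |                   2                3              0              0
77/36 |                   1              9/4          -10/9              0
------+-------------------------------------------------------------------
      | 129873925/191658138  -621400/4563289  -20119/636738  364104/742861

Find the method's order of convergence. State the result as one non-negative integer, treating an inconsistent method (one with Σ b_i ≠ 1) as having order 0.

b = (129873925/191658138, -621400/4563289, -20119/636738, 364104/742861)
c = (0, 43/15, 5, 77/36)
Ac = (0, 0, 43/5, 161/180)
Σ b_i: 129873925/191658138·1 + (-621400/4563289)·1 + (-20119/636738)·1 + 364104/742861·1 = 1 ✓
b·c: (-621400/4563289)·43/15 + (-20119/636738)·5 + 364104/742861·77/36 = 1/2 ✓
b·c²: (-621400/4563289)·1849/225 + (-20119/636738)·25 + 364104/742861·5929/1296 = 1/3 ✓
b·Ac: (-20119/636738)·43/5 + 364104/742861·161/180 = 1/6 ✓
b·c³: (-621400/4563289)·79507/3375 + (-20119/636738)·125 + 364104/742861·456533/46656 = -811979941/343838520 ≠ 1/4 ⇒ order 3.
b·(c∘Ac): (-20119/636738)·43 + 364104/742861·12397/6480 = -2010404/4775535 ≠ 1/8
b·Ac²: (-20119/636738)·1849/75 + 364104/742861·(-8359/900) = -356434577/66857490 ≠ 1/12
b·A²c: 364104/742861·(-86/9) = -3479216/742861 ≠ 1/24

3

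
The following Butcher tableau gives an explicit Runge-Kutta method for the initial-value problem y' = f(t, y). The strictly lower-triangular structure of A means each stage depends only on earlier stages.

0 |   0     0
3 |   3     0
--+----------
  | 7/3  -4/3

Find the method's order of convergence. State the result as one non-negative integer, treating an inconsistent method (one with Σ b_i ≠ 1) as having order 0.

b = (7/3, -4/3)
c = (0, 3)
Σ b_i: 7/3·1 + (-4/3)·1 = 1 ✓
b·c: (-4/3)·3 = -4 ≠ 1/2 ⇒ order 1.

1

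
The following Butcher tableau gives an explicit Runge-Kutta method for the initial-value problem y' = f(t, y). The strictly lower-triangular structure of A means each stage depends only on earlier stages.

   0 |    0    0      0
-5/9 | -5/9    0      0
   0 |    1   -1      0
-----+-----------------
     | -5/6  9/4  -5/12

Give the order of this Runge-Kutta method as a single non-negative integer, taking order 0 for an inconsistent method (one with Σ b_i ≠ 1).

1

b = (-5/6, 9/4, -5/12)
c = (0, -5/9, 0)
Ac = (0, 0, 5/9)
Σ b_i: (-5/6)·1 + 9/4·1 + (-5/12)·1 = 1 ✓
b·c: 9/4·(-5/9) = -5/4 ≠ 1/2 ⇒ order 1.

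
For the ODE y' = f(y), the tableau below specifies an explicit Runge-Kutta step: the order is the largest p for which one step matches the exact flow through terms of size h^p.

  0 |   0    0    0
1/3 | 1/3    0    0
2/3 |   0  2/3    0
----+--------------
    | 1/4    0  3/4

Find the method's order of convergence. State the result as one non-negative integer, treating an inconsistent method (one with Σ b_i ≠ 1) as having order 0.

3

b = (1/4, 0, 3/4)
c = (0, 1/3, 2/3)
Ac = (0, 0, 2/9)
Σ b_i: 1/4·1 + 3/4·1 = 1 ✓
b·c: 3/4·2/3 = 1/2 ✓
b·c²: 3/4·4/9 = 1/3 ✓
b·Ac: 3/4·2/9 = 1/6 ✓; 3 stages ⇒ order 3.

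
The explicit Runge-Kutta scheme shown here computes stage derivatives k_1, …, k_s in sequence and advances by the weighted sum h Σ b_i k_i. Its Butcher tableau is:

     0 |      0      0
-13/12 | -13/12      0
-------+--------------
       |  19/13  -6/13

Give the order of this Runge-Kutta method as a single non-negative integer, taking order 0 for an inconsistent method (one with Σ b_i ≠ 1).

2

b = (19/13, -6/13)
c = (0, -13/12)
Σ b_i: 19/13·1 + (-6/13)·1 = 1 ✓
b·c: (-6/13)·(-13/12) = 1/2 ✓; 2 stages ⇒ order 2.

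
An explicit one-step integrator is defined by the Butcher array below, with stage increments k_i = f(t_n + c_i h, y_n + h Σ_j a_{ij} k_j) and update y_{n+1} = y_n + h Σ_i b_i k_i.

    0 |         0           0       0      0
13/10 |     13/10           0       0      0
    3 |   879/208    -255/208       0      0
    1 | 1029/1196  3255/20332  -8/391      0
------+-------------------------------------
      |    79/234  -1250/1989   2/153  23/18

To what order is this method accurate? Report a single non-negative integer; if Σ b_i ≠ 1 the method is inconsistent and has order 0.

4

b = (79/234, -1250/1989, 2/153, 23/18)
c = (0, 13/10, 3, 1)
Ac = (0, 0, -51/32, 27/184)
Σ b_i: 79/234·1 + (-1250/1989)·1 + 2/153·1 + 23/18·1 = 1 ✓
b·c: (-1250/1989)·13/10 + 2/153·3 + 23/18·1 = 1/2 ✓
b·c²: (-1250/1989)·169/100 + 2/153·9 + 23/18·1 = 1/3 ✓
b·Ac: 2/153·(-51/32) + 23/18·27/184 = 1/6 ✓
b·c³: (-1250/1989)·2197/1000 + 2/153·27 + 23/18·1 = 1/4 ✓
b·(c∘Ac): 2/153·(-153/32) + 23/18·27/184 = 1/8 ✓
b·Ac²: 2/153·(-663/320) + 23/18·159/1840 = 1/12 ✓
b·A²c: 23/18·3/92 = 1/24 ✓; 4 stages ⇒ order 4.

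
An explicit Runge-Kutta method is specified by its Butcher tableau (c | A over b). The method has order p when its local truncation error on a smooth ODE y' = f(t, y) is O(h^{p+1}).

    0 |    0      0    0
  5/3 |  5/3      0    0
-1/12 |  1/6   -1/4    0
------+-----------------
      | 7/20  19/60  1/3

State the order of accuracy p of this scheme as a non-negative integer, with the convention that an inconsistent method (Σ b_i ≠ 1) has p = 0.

b = (7/20, 19/60, 1/3)
c = (0, 5/3, -1/12)
Ac = (0, 0, -5/12)
Σ b_i: 7/20·1 + 19/60·1 + 1/3·1 = 1 ✓
b·c: 19/60·5/3 + 1/3·(-1/12) = 1/2 ✓
b·c²: 19/60·25/9 + 1/3·1/144 = 127/144 ≠ 1/3 ⇒ order 2.
b·Ac: 1/3·(-5/12) = -5/36 ≠ 1/6

2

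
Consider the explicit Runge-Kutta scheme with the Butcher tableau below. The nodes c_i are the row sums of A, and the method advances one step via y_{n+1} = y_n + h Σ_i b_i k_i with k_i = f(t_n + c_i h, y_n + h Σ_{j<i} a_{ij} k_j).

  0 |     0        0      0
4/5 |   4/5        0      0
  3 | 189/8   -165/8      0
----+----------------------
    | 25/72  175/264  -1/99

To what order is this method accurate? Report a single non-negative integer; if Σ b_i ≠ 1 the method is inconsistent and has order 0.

3

b = (25/72, 175/264, -1/99)
c = (0, 4/5, 3)
Ac = (0, 0, -33/2)
Σ b_i: 25/72·1 + 175/264·1 + (-1/99)·1 = 1 ✓
b·c: 175/264·4/5 + (-1/99)·3 = 1/2 ✓
b·c²: 175/264·16/25 + (-1/99)·9 = 1/3 ✓
b·Ac: (-1/99)·(-33/2) = 1/6 ✓; 3 stages ⇒ order 3.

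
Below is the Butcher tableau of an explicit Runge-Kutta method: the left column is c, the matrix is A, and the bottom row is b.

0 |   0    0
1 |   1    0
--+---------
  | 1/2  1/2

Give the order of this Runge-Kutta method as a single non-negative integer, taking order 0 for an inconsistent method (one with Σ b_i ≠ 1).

b = (1/2, 1/2)
c = (0, 1)
Σ b_i: 1/2·1 + 1/2·1 = 1 ✓
b·c: 1/2·1 = 1/2 ✓; 2 stages ⇒ order 2.

2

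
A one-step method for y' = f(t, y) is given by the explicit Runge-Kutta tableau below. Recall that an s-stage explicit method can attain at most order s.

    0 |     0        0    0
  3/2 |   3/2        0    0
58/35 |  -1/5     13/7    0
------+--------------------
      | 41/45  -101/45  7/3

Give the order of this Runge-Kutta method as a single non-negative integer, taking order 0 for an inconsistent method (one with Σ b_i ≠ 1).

2

b = (41/45, -101/45, 7/3)
c = (0, 3/2, 58/35)
Ac = (0, 0, 39/14)
Σ b_i: 41/45·1 + (-101/45)·1 + 7/3·1 = 1 ✓
b·c: (-101/45)·3/2 + 7/3·58/35 = 1/2 ✓
b·c²: (-101/45)·9/4 + 7/3·3364/1225 = 2851/2100 ≠ 1/3 ⇒ order 2.
b·Ac: 7/3·39/14 = 13/2 ≠ 1/6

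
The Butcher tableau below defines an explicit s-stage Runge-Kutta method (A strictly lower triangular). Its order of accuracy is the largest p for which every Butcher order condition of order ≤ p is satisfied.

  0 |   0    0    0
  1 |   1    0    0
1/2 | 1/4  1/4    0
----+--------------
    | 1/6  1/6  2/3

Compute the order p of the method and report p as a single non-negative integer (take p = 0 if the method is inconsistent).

3

b = (1/6, 1/6, 2/3)
c = (0, 1, 1/2)
Ac = (0, 0, 1/4)
Σ b_i: 1/6·1 + 1/6·1 + 2/3·1 = 1 ✓
b·c: 1/6·1 + 2/3·1/2 = 1/2 ✓
b·c²: 1/6·1 + 2/3·1/4 = 1/3 ✓
b·Ac: 2/3·1/4 = 1/6 ✓; 3 stages ⇒ order 3.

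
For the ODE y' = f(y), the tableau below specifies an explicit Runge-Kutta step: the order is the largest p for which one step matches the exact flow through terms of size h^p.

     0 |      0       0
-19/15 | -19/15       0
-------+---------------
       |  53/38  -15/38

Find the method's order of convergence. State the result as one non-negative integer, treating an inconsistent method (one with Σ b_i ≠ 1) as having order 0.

b = (53/38, -15/38)
c = (0, -19/15)
Σ b_i: 53/38·1 + (-15/38)·1 = 1 ✓
b·c: (-15/38)·(-19/15) = 1/2 ✓; 2 stages ⇒ order 2.

2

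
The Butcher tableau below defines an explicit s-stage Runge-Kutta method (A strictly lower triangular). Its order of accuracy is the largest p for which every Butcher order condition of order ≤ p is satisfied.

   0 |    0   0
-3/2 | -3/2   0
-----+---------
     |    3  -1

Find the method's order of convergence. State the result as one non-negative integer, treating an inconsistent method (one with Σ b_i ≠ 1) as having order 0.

0

b = (3, -1)
c = (0, -3/2)
Σ b_i: 3·1 + (-1)·1 = 2 ≠ 1 ⇒ order 0.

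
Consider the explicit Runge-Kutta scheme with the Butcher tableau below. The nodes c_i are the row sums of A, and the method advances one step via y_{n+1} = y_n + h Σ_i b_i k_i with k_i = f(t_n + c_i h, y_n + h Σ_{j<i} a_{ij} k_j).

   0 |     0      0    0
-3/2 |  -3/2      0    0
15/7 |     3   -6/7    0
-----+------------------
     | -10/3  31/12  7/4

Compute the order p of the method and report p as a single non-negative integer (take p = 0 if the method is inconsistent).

b = (-10/3, 31/12, 7/4)
c = (0, -3/2, 15/7)
Ac = (0, 0, 9/7)
Σ b_i: (-10/3)·1 + 31/12·1 + 7/4·1 = 1 ✓
b·c: 31/12·(-3/2) + 7/4·15/7 = -1/8 ≠ 1/2 ⇒ order 1.

1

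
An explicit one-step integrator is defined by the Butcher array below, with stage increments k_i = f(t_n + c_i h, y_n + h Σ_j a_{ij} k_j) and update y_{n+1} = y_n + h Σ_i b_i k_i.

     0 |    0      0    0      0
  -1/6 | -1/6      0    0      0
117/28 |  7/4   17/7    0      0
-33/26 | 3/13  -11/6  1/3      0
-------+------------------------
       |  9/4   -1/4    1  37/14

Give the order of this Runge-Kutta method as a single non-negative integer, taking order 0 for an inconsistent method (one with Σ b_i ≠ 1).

b = (9/4, -1/4, 1, 37/14)
c = (0, -1/6, 117/28, -33/26)
Ac = (0, 0, -17/42, 107/63)
Σ b_i: 9/4·1 + (-1/4)·1 + 1·1 + 37/14·1 = 79/14 ≠ 1 ⇒ order 0.

0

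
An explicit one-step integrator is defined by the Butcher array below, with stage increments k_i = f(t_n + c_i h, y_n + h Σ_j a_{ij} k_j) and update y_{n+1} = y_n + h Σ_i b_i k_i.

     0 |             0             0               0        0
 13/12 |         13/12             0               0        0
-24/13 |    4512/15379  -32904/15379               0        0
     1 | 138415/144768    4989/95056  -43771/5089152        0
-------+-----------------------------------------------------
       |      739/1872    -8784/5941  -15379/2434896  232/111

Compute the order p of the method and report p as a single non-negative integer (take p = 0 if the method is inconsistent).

4

b = (739/1872, -8784/5941, -15379/2434896, 232/111)
c = (0, 13/12, -24/13, 1)
Ac = (0, 0, -2742/1183, 135/1856)
Σ b_i: 739/1872·1 + (-8784/5941)·1 + (-15379/2434896)·1 + 232/111·1 = 1 ✓
b·c: (-8784/5941)·13/12 + (-15379/2434896)·(-24/13) + 232/111·1 = 1/2 ✓
b·c²: (-8784/5941)·169/144 + (-15379/2434896)·576/169 + 232/111·1 = 1/3 ✓
b·Ac: (-15379/2434896)·(-2742/1183) + 232/111·135/1856 = 1/6 ✓
b·c³: (-8784/5941)·2197/1728 + (-15379/2434896)·(-13824/2197) + 232/111·1 = 1/4 ✓
b·(c∘Ac): (-15379/2434896)·65808/15379 + 232/111·135/1856 = 1/8 ✓
b·Ac²: (-15379/2434896)·(-457/182) + 232/111·719/22272 = 1/12 ✓
b·A²c: 232/111·37/1856 = 1/24 ✓; 4 stages ⇒ order 4.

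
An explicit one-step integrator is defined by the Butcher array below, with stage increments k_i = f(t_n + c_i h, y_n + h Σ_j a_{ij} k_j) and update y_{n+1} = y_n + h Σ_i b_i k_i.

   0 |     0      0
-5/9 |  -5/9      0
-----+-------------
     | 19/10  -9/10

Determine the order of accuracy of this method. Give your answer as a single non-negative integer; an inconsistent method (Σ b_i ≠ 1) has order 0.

b = (19/10, -9/10)
c = (0, -5/9)
Σ b_i: 19/10·1 + (-9/10)·1 = 1 ✓
b·c: (-9/10)·(-5/9) = 1/2 ✓; 2 stages ⇒ order 2.

2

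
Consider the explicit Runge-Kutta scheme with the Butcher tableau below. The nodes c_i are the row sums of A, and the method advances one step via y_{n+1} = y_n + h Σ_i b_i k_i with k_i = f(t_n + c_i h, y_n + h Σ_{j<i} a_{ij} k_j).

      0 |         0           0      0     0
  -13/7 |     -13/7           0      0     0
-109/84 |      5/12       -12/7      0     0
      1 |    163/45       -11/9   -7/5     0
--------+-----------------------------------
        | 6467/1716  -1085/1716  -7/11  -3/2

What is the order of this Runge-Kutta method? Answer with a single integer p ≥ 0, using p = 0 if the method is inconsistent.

2

b = (6467/1716, -1085/1716, -7/11, -3/2)
c = (0, -13/7, -109/84, 1)
Ac = (0, 0, 156/49, 5149/1260)
Σ b_i: 6467/1716·1 + (-1085/1716)·1 + (-7/11)·1 + (-3/2)·1 = 1 ✓
b·c: (-1085/1716)·(-13/7) + (-7/11)·(-109/84) + (-3/2)·1 = 1/2 ✓
b·c²: (-1085/1716)·169/49 + (-7/11)·11881/7056 + (-3/2)·1 = -52693/11088 ≠ 1/3 ⇒ order 2.
b·Ac: (-7/11)·156/49 + (-3/2)·5149/1260 = -75359/9240 ≠ 1/6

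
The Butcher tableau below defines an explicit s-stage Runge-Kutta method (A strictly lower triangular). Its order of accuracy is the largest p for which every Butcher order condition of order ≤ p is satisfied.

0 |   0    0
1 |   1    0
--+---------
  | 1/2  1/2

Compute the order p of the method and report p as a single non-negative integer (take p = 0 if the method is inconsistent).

b = (1/2, 1/2)
c = (0, 1)
Σ b_i: 1/2·1 + 1/2·1 = 1 ✓
b·c: 1/2·1 = 1/2 ✓; 2 stages ⇒ order 2.

2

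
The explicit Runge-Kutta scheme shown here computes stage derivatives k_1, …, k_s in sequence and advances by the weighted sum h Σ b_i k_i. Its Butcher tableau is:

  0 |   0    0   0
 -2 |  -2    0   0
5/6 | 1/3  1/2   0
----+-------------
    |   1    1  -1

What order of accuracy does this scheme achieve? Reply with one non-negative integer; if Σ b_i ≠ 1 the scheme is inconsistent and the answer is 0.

b = (1, 1, -1)
c = (0, -2, 5/6)
Ac = (0, 0, -1)
Σ b_i: 1·1 + 1·1 + (-1)·1 = 1 ✓
b·c: 1·(-2) + (-1)·5/6 = -17/6 ≠ 1/2 ⇒ order 1.

1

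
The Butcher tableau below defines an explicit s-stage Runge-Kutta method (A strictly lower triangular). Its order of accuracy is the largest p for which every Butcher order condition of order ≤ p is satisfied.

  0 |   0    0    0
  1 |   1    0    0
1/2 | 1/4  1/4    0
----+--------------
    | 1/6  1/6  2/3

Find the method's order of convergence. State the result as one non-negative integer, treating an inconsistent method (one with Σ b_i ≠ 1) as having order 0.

3

b = (1/6, 1/6, 2/3)
c = (0, 1, 1/2)
Ac = (0, 0, 1/4)
Σ b_i: 1/6·1 + 1/6·1 + 2/3·1 = 1 ✓
b·c: 1/6·1 + 2/3·1/2 = 1/2 ✓
b·c²: 1/6·1 + 2/3·1/4 = 1/3 ✓
b·Ac: 2/3·1/4 = 1/6 ✓; 3 stages ⇒ order 3.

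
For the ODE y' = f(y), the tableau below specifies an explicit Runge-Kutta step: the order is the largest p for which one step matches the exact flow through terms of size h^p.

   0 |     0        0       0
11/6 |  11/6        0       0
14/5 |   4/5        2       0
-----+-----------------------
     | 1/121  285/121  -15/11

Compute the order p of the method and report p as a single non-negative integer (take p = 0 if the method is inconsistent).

2

b = (1/121, 285/121, -15/11)
c = (0, 11/6, 14/5)
Ac = (0, 0, 11/3)
Σ b_i: 1/121·1 + 285/121·1 + (-15/11)·1 = 1 ✓
b·c: 285/121·11/6 + (-15/11)·14/5 = 1/2 ✓
b·c²: 285/121·121/36 + (-15/11)·196/25 = -1831/660 ≠ 1/3 ⇒ order 2.
b·Ac: (-15/11)·11/3 = -5 ≠ 1/6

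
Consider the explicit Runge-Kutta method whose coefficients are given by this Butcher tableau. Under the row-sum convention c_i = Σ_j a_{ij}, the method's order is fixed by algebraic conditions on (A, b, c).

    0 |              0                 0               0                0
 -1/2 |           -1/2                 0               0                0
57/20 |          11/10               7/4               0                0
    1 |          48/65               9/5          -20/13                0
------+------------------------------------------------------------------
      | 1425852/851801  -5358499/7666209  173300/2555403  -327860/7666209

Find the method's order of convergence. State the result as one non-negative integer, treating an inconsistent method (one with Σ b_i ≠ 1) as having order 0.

3

b = (1425852/851801, -5358499/7666209, 173300/2555403, -327860/7666209)
c = (0, -1/2, 57/20, 1)
Ac = (0, 0, -7/8, -687/130)
Σ b_i: 1425852/851801·1 + (-5358499/7666209)·1 + 173300/2555403·1 + (-327860/7666209)·1 = 1 ✓
b·c: (-5358499/7666209)·(-1/2) + 173300/2555403·57/20 + (-327860/7666209)·1 = 1/2 ✓
b·c²: (-5358499/7666209)·1/4 + 173300/2555403·3249/400 + (-327860/7666209)·1 = 1/3 ✓
b·Ac: 173300/2555403·(-7/8) + (-327860/7666209)·(-687/130) = 1/6 ✓
b·c³: (-5358499/7666209)·(-1/8) + 173300/2555403·185193/8000 + (-327860/7666209)·1 = 330058199/204432240 ≠ 1/4 ⇒ order 3.
b·(c∘Ac): 173300/2555403·(-399/160) + (-327860/7666209)·(-687/130) = 1162969/20443224 ≠ 1/8
b·Ac²: 173300/2555403·7/16 + (-327860/7666209)·(-783/65) = 5569211/10221612 ≠ 1/12
b·A²c: (-327860/7666209)·35/26 = -441350/7666209 ≠ 1/24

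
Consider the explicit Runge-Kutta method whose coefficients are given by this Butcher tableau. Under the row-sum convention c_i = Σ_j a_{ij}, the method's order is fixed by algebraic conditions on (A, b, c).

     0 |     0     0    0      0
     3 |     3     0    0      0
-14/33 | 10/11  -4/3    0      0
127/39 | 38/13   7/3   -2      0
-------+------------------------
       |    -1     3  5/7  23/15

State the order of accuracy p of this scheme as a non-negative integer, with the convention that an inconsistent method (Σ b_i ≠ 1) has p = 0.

0

b = (-1, 3, 5/7, 23/15)
c = (0, 3, -14/33, 127/39)
Ac = (0, 0, -4, 259/33)
Σ b_i: (-1)·1 + 3·1 + 5/7·1 + 23/15·1 = 446/105 ≠ 1 ⇒ order 0.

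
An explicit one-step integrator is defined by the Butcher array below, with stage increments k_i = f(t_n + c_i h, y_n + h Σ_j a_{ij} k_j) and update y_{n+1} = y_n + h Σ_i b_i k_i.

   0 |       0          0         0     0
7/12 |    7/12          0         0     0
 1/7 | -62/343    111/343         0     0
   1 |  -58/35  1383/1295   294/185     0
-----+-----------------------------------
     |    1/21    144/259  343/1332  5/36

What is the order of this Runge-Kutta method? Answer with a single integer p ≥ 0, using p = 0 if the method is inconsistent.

b = (1/21, 144/259, 343/1332, 5/36)
c = (0, 7/12, 1/7, 1)
Ac = (0, 0, 37/196, 17/20)
Σ b_i: 1/21·1 + 144/259·1 + 343/1332·1 + 5/36·1 = 1 ✓
b·c: 144/259·7/12 + 343/1332·1/7 + 5/36·1 = 1/2 ✓
b·c²: 144/259·49/144 + 343/1332·1/49 + 5/36·1 = 1/3 ✓
b·Ac: 343/1332·37/196 + 5/36·17/20 = 1/6 ✓
b·c³: 144/259·343/1728 + 343/1332·1/343 + 5/36·1 = 1/4 ✓
b·(c∘Ac): 343/1332·37/1372 + 5/36·17/20 = 1/8 ✓
b·Ac²: 343/1332·37/336 + 5/36·19/48 = 1/12 ✓
b·A²c: 5/36·3/10 = 1/24 ✓; 4 stages ⇒ order 4.

4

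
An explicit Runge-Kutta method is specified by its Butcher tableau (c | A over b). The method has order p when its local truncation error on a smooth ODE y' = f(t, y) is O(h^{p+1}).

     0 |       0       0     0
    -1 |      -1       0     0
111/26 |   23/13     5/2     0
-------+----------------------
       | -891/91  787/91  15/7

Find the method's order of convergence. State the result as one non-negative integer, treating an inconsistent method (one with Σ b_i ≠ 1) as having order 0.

2

b = (-891/91, 787/91, 15/7)
c = (0, -1, 111/26)
Ac = (0, 0, -5/2)
Σ b_i: (-891/91)·1 + 787/91·1 + 15/7·1 = 1 ✓
b·c: 787/91·(-1) + 15/7·111/26 = 1/2 ✓
b·c²: 787/91·1 + 15/7·12321/676 = 225739/4732 ≠ 1/3 ⇒ order 2.
b·Ac: 15/7·(-5/2) = -75/14 ≠ 1/6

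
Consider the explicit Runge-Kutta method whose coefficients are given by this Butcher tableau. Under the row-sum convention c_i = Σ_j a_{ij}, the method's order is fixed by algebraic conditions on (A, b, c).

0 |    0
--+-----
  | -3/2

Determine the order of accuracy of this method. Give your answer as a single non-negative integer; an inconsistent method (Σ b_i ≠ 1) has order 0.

b = (-3/2)
c = (0)
Σ b_i: (-3/2)·1 = -3/2 ≠ 1 ⇒ order 0.

0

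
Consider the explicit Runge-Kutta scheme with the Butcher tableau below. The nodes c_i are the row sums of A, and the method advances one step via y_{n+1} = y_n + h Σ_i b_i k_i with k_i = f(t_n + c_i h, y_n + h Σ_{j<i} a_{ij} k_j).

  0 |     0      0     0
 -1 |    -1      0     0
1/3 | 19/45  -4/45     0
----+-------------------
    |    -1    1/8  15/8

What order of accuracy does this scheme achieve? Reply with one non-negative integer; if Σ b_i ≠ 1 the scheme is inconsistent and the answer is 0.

3

b = (-1, 1/8, 15/8)
c = (0, -1, 1/3)
Ac = (0, 0, 4/45)
Σ b_i: (-1)·1 + 1/8·1 + 15/8·1 = 1 ✓
b·c: 1/8·(-1) + 15/8·1/3 = 1/2 ✓
b·c²: 1/8·1 + 15/8·1/9 = 1/3 ✓
b·Ac: 15/8·4/45 = 1/6 ✓; 3 stages ⇒ order 3.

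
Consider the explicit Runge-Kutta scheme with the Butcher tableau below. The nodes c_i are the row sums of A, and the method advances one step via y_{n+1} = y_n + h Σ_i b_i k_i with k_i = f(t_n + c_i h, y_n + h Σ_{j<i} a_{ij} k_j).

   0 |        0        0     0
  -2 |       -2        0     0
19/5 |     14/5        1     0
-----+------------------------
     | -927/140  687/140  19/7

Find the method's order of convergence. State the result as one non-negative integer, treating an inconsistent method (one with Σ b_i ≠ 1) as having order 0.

2

b = (-927/140, 687/140, 19/7)
c = (0, -2, 19/5)
Ac = (0, 0, -2)
Σ b_i: (-927/140)·1 + 687/140·1 + 19/7·1 = 1 ✓
b·c: 687/140·(-2) + 19/7·19/5 = 1/2 ✓
b·c²: 687/140·4 + 19/7·361/25 = 10294/175 ≠ 1/3 ⇒ order 2.
b·Ac: 19/7·(-2) = -38/7 ≠ 1/6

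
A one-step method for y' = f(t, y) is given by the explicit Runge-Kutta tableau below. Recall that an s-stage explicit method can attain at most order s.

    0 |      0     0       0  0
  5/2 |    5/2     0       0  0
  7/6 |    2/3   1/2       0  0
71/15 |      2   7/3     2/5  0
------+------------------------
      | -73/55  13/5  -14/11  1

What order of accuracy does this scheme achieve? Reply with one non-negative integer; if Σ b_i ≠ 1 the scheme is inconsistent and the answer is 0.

b = (-73/55, 13/5, -14/11, 1)
c = (0, 5/2, 7/6, 71/15)
Ac = (0, 0, 5/4, 63/10)
Σ b_i: (-73/55)·1 + 13/5·1 + (-14/11)·1 + 1·1 = 1 ✓
b·c: 13/5·5/2 + (-14/11)·7/6 + 1·71/15 = 3217/330 ≠ 1/2 ⇒ order 1.

1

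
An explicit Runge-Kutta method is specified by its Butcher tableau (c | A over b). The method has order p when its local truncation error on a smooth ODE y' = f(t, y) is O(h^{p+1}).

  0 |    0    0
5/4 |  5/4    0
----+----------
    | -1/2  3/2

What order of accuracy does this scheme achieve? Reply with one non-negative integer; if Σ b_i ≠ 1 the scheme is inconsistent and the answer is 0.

b = (-1/2, 3/2)
c = (0, 5/4)
Σ b_i: (-1/2)·1 + 3/2·1 = 1 ✓
b·c: 3/2·5/4 = 15/8 ≠ 1/2 ⇒ order 1.

1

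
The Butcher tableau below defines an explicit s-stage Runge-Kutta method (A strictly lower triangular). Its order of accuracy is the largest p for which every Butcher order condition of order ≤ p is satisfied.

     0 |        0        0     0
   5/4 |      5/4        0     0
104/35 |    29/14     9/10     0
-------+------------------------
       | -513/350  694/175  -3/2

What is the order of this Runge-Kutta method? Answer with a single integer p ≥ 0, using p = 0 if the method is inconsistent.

2

b = (-513/350, 694/175, -3/2)
c = (0, 5/4, 104/35)
Ac = (0, 0, 9/8)
Σ b_i: (-513/350)·1 + 694/175·1 + (-3/2)·1 = 1 ✓
b·c: 694/175·5/4 + (-3/2)·104/35 = 1/2 ✓
b·c²: 694/175·25/16 + (-3/2)·10816/1225 = -69067/9800 ≠ 1/3 ⇒ order 2.
b·Ac: (-3/2)·9/8 = -27/16 ≠ 1/6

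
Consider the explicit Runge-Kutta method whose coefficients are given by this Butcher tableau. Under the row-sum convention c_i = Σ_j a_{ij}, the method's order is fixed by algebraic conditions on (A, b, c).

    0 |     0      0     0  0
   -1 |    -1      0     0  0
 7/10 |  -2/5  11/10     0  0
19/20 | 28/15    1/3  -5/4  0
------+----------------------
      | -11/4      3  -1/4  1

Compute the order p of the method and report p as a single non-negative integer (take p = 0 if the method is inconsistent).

1

b = (-11/4, 3, -1/4, 1)
c = (0, -1, 7/10, 19/20)
Ac = (0, 0, -11/10, -29/24)
Σ b_i: (-11/4)·1 + 3·1 + (-1/4)·1 + 1·1 = 1 ✓
b·c: 3·(-1) + (-1/4)·7/10 + 1·19/20 = -89/40 ≠ 1/2 ⇒ order 1.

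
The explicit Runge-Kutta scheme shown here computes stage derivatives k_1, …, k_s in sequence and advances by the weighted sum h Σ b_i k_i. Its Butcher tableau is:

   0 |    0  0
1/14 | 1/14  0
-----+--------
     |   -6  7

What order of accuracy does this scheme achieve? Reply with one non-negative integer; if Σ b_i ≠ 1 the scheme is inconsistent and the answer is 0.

2

b = (-6, 7)
c = (0, 1/14)
Σ b_i: (-6)·1 + 7·1 = 1 ✓
b·c: 7·1/14 = 1/2 ✓; 2 stages ⇒ order 2.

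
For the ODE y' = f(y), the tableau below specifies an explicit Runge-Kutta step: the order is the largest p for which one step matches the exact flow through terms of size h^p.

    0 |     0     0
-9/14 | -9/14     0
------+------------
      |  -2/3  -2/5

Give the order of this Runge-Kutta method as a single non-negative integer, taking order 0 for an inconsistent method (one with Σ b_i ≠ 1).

0

b = (-2/3, -2/5)
c = (0, -9/14)
Σ b_i: (-2/3)·1 + (-2/5)·1 = -16/15 ≠ 1 ⇒ order 0.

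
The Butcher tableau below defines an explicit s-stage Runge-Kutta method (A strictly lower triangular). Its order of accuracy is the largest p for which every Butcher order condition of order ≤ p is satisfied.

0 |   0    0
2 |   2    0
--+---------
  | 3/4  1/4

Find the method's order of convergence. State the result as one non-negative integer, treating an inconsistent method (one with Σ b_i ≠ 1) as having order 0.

b = (3/4, 1/4)
c = (0, 2)
Σ b_i: 3/4·1 + 1/4·1 = 1 ✓
b·c: 1/4·2 = 1/2 ✓; 2 stages ⇒ order 2.

2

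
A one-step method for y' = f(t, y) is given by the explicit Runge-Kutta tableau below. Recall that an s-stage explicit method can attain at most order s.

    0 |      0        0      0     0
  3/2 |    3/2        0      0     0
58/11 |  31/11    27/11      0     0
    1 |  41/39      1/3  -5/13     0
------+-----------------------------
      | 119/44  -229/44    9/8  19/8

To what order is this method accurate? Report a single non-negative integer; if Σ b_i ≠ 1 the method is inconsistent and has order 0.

b = (119/44, -229/44, 9/8, 19/8)
c = (0, 3/2, 58/11, 1)
Ac = (0, 0, 81/22, -437/286)
Σ b_i: 119/44·1 + (-229/44)·1 + 9/8·1 + 19/8·1 = 1 ✓
b·c: (-229/44)·3/2 + 9/8·58/11 + 19/8·1 = 1/2 ✓
b·c²: (-229/44)·9/4 + 9/8·3364/121 + 19/8·1 = 42479/1936 ≠ 1/3 ⇒ order 2.
b·Ac: 9/8·81/22 + 19/8·(-437/286) = 587/1144 ≠ 1/6

2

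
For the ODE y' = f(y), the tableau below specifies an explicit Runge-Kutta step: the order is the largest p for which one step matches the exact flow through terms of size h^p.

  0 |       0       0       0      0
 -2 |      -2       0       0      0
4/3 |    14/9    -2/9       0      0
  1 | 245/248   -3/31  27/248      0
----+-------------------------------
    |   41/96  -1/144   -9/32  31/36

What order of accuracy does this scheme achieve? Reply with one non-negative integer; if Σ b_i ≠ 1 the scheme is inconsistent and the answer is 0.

4

b = (41/96, -1/144, -9/32, 31/36)
c = (0, -2, 4/3, 1)
Ac = (0, 0, 4/9, 21/62)
Σ b_i: 41/96·1 + (-1/144)·1 + (-9/32)·1 + 31/36·1 = 1 ✓
b·c: (-1/144)·(-2) + (-9/32)·4/3 + 31/36·1 = 1/2 ✓
b·c²: (-1/144)·4 + (-9/32)·16/9 + 31/36·1 = 1/3 ✓
b·Ac: (-9/32)·4/9 + 31/36·21/62 = 1/6 ✓
b·c³: (-1/144)·(-8) + (-9/32)·64/27 + 31/36·1 = 1/4 ✓
b·(c∘Ac): (-9/32)·16/27 + 31/36·21/62 = 1/8 ✓
b·Ac²: (-9/32)·(-8/9) + 31/36·(-6/31) = 1/12 ✓
b·A²c: 31/36·3/62 = 1/24 ✓; 4 stages ⇒ order 4.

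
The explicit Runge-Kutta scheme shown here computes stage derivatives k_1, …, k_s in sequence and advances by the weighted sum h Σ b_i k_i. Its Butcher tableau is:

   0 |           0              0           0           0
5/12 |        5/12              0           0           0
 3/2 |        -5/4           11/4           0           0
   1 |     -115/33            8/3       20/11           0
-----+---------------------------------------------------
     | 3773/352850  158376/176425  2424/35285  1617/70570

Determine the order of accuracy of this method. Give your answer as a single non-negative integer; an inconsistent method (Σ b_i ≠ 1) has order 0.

b = (3773/352850, 158376/176425, 2424/35285, 1617/70570)
c = (0, 5/12, 3/2, 1)
Ac = (0, 0, 55/48, 380/99)
Σ b_i: 3773/352850·1 + 158376/176425·1 + 2424/35285·1 + 1617/70570·1 = 1 ✓
b·c: 158376/176425·5/12 + 2424/35285·3/2 + 1617/70570·1 = 1/2 ✓
b·c²: 158376/176425·25/144 + 2424/35285·9/4 + 1617/70570·1 = 1/3 ✓
b·Ac: 2424/35285·55/48 + 1617/70570·380/99 = 1/6 ✓
b·c³: 158376/176425·125/1728 + 2424/35285·27/8 + 1617/70570·1 = 812219/2540520 ≠ 1/4 ⇒ order 3.
b·(c∘Ac): 2424/35285·55/32 + 1617/70570·380/99 = 17447/84684 ≠ 1/8
b·Ac²: 2424/35285·275/576 + 1617/70570·2705/594 = 69683/508104 ≠ 1/12
b·A²c: 1617/70570·25/12 = 2695/56456 ≠ 1/24

3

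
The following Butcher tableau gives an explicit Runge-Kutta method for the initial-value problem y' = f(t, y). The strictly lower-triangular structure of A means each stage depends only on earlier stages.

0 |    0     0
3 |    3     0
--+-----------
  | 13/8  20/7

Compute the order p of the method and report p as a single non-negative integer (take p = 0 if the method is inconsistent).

0

b = (13/8, 20/7)
c = (0, 3)
Σ b_i: 13/8·1 + 20/7·1 = 251/56 ≠ 1 ⇒ order 0.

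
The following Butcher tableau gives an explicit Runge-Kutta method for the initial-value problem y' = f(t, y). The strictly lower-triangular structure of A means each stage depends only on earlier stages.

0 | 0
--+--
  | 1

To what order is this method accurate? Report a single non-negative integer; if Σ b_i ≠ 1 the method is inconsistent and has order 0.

1

b = (1)
c = (0)
Σ b_i: 1·1 = 1 ✓; 1 stage ⇒ order 1.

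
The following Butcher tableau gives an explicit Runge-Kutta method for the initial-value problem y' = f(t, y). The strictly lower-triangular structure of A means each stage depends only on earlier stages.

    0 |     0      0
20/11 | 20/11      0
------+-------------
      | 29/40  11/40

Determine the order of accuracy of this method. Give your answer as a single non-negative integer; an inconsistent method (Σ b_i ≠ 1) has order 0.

b = (29/40, 11/40)
c = (0, 20/11)
Σ b_i: 29/40·1 + 11/40·1 = 1 ✓
b·c: 11/40·20/11 = 1/2 ✓; 2 stages ⇒ order 2.

2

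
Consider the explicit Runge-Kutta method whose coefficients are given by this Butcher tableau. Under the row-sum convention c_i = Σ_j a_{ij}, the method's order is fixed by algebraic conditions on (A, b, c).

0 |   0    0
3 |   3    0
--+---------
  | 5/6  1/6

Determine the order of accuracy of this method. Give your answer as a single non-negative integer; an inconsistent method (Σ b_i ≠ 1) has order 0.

b = (5/6, 1/6)
c = (0, 3)
Σ b_i: 5/6·1 + 1/6·1 = 1 ✓
b·c: 1/6·3 = 1/2 ✓; 2 stages ⇒ order 2.

2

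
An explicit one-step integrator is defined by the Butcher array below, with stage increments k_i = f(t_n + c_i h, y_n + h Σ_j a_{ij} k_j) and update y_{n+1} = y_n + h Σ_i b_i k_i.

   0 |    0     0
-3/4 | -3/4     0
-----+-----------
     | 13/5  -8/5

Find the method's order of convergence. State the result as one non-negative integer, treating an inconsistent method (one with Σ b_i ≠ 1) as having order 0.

b = (13/5, -8/5)
c = (0, -3/4)
Σ b_i: 13/5·1 + (-8/5)·1 = 1 ✓
b·c: (-8/5)·(-3/4) = 6/5 ≠ 1/2 ⇒ order 1.

1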